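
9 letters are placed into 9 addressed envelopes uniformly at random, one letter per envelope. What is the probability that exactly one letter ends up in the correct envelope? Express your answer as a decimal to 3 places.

0.368

Choose which one is fixed: C(9,1) = 9 ways.
The remaining 8 must have no fixed point: D(8) = 14833.
P = 9·14833/362880 = 2119/5760 ≈ 0.368.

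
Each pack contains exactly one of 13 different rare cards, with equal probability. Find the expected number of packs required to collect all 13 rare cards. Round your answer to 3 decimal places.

41.342

After i distinct types are collected, each trial gives a new one with probability (13−i)/13, so the expected wait for the next new type is 13/(13−i).
E = 13/13 + 13/12 + 13/11 + 13/10 + 13/9 + 13/8 + 13/7 + 13/6 + 13/5 + 13/4 + 13/3 + 13/2 + 13/1 = 1145993/27720 ≈ 41.342.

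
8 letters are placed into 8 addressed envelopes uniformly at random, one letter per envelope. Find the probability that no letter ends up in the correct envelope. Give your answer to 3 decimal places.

0.368

This is the derangement probability: permutations of 8 with no fixed point.
D(8) = 8! · (1 − 1/1! + 1/2! − ··· + (−1)^8/8!) = 14833.
P = 14833/40320 = 2119/5760 ≈ 0.368.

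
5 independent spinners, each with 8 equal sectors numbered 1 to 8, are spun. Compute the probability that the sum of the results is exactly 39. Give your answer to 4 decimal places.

0.0002

There are 8^5 = 32768 equally likely outcomes.
The number of ordered 5-tuples from {1,…,8} summing to 39 is 5.
P(sum = 39) = 5/32768 ≈ 0.0002.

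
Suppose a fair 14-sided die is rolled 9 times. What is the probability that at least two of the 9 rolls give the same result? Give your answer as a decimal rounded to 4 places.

P(all 9 different) = 14/14 · 13/14 · ··· · 6/14 ≈ 0.0352.
P(at least two equal) = 1 − 0.0352 = 0.9648.

0.9648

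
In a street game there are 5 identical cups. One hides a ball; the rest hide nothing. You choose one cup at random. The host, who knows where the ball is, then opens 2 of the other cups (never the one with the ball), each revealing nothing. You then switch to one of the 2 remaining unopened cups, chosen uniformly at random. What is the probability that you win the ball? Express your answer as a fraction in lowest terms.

2/5

Your original cup holds the ball with probability 1/5, so the other 4 collectively hold it with probability 4/5.
The host can always find 2 empty cups to open, so the reveals don't change that 4/5; it is now spread over the 2 remaining unopened cups.
P(win by switching) = (4/5) · (1/2) = 2/5.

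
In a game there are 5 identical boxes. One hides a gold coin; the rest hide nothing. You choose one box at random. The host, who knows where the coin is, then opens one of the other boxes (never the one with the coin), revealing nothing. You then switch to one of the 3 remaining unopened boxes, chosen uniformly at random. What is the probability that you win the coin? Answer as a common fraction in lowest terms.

Your original box holds the coin with probability 1/5, so the other 4 collectively hold it with probability 4/5.
The host can always find an empty box to open, so this doesn't change that 4/5; it is now spread over the 3 remaining unopened boxes.
P(win by switching) = (4/5) · (1/3) = 4/15.

4/15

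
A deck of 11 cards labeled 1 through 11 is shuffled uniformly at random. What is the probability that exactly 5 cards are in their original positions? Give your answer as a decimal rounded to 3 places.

0.003

Choose which 5 of the 11 are fixed: C(11,5) = 462 ways.
The remaining 6 must have no fixed point: D(6) = 265.
P = 462·265/39916800 = 53/17280 ≈ 0.003.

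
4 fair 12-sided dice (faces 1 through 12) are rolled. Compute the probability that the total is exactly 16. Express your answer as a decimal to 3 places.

0.022

There are 12^4 = 20736 equally likely outcomes.
The number of ordered 4-tuples from {1,…,12} summing to 16 is 451.
P(sum = 16) = 451/20736 ≈ 0.022.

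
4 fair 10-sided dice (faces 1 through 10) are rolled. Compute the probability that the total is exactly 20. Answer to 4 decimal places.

0.0633

There are 10^4 = 10000 equally likely outcomes.
The number of ordered 4-tuples from {1,…,10} summing to 20 is 633.
P(sum = 20) = 633/10000 ≈ 0.0633.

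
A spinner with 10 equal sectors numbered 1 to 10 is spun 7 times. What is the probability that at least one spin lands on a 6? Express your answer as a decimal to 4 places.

P(no spin lands on a 6) = (9/10)^7 ≈ 0.4783.
P(at least one) = 1 − 0.4783 = 0.5217.

0.5217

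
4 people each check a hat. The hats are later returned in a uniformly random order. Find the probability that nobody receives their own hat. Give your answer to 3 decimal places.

This is the derangement probability: permutations of 4 with no fixed point.
D(4) = 4! · (1 − 1/1! + 1/2! − ··· + (−1)^4/4!) = 9.
P = 9/24 = 3/8 ≈ 0.375.

0.375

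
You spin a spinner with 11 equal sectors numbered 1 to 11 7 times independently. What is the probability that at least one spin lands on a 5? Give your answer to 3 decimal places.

P(no spin lands on a 5) = (10/11)^7 ≈ 0.513.
P(at least one) = 1 − 0.513 = 0.487.

0.487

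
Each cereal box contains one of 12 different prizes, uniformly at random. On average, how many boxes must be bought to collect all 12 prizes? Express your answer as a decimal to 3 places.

After i distinct types are collected, each trial gives a new one with probability (12−i)/12, so the expected wait for the next new type is 12/(12−i).
E = 12/12 + 12/11 + 12/10 + 12/9 + 12/8 + 12/7 + 12/6 + 12/5 + 12/4 + 12/3 + 12/2 + 12/1 = 86021/2310 ≈ 37.239.

37.239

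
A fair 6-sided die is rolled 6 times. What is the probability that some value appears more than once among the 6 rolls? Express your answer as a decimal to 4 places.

P(all 6 different) = 6/6 · 5/6 · ··· · 1/6 ≈ 0.0154.
P(at least two equal) = 1 − 0.0154 = 0.9846.

0.9846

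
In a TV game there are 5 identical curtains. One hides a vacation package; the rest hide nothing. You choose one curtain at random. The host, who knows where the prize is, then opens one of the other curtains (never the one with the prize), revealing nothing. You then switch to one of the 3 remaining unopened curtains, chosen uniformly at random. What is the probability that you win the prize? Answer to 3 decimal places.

0.267

Your original curtain holds the prize with probability 1/5, so the other 4 collectively hold it with probability 4/5.
The host can always find an empty curtain to open, so this doesn't change that 4/5; it is now spread over the 3 remaining unopened curtains.
P(win by switching) = (4/5) · (1/3) = 4/15 ≈ 0.267.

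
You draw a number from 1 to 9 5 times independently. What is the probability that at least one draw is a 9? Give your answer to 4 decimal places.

0.4451

P(no draw is a 9) = (8/9)^5 ≈ 0.5549.
P(at least one) = 1 − 0.5549 = 0.4451.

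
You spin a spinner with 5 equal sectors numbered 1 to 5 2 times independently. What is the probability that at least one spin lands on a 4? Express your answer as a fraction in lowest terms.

9/25

P(no spin lands on a 4) = (4/5)^2 = 16/25.
P(at least one) = 1 − 16/25 = 9/25.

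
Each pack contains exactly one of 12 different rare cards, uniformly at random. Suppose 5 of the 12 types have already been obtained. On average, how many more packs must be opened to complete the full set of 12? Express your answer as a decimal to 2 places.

31.11

Starting from 5 distinct types, each trial gives a new one with probability (12−i)/12 when i types are held, so the wait for the next new type is 12/(12−i).
E = 12/7 + 12/6 + 12/5 + 12/4 + 12/3 + 12/2 + 12/1 = 1089/35 ≈ 31.11.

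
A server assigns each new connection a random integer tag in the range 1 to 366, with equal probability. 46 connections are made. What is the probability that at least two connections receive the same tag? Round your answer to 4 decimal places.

It's easier to compute the probability that all 46 are distinct.
P(all distinct) = 366/366 · 365/366 · ··· · 321/366 ≈ 0.0522.
So the probability of at least one match is 1 − 0.0522 = 0.9478.

0.9478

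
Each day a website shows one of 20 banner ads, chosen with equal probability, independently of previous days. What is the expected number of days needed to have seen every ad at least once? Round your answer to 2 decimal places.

71.95

After i distinct types are collected, each trial gives a new one with probability (20−i)/20, so the expected wait for the next new type is 20/(20−i).
E = 20/20 + 20/19 + 20/18 + 20/17 + 20/16 + 20/15 + 20/14 + 20/13 + 20/12 + 20/11 + 20/10 + 20/9 + 20/8 + 20/7 + 20/6 + 20/5 + 20/4 + 20/3 + 20/2 + 20/1 = 279175675/3879876 ≈ 71.95.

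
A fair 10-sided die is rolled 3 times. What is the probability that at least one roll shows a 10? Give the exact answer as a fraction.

P(no roll shows a 10) = (9/10)^3 = 729/1000.
P(at least one) = 1 − 729/1000 = 271/1000.

271/1000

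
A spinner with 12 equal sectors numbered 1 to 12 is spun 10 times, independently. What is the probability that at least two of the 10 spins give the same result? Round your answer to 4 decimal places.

0.9961

P(all 10 different) = 12/12 · 11/12 · ··· · 3/12 ≈ 0.0039.
P(at least two equal) = 1 − 0.0039 = 0.9961.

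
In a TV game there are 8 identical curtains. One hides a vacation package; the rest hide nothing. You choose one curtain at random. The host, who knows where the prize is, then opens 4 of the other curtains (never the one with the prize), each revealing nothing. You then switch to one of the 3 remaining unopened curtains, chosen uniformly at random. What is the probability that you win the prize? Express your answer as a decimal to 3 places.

Your original curtain holds the prize with probability 1/8, so the other 7 collectively hold it with probability 7/8.
The host can always find 4 empty curtains to open, so the reveals don't change that 7/8; it is now spread over the 3 remaining unopened curtains.
P(win by switching) = (7/8) · (1/3) = 7/24 ≈ 0.292.

0.292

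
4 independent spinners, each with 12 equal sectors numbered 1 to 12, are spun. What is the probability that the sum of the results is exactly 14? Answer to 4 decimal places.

0.0138

There are 12^4 = 20736 equally likely outcomes.
The number of ordered 4-tuples from {1,…,12} summing to 14 is 286.
P(sum = 14) = 286/20736 = 143/10368 ≈ 0.0138.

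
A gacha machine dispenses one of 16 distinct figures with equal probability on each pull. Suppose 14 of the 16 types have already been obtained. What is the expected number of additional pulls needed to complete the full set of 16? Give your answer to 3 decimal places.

Starting from 14 distinct types, each trial gives a new one with probability (16−i)/16 when i types are held, so the wait for the next new type is 16/(16−i).
E = 16/2 + 16/1 = 24 ≈ 24.000.

24.000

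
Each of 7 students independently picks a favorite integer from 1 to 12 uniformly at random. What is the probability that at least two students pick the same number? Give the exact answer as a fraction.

It's easier to compute the probability that all 7 are distinct.
P(all distinct) = 12/12 · 11/12 · ··· · 6/12 = 385/3456.
So the probability of at least one match is 1 − 385/3456 = 3071/3456.

3071/3456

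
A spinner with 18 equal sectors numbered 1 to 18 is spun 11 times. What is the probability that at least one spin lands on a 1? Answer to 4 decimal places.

0.4667

P(no spin lands on a 1) = (17/18)^11 ≈ 0.5333.
P(at least one) = 1 − 0.5333 = 0.4667.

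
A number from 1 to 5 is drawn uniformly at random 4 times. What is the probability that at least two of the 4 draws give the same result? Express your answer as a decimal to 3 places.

P(all 4 different) = 5/5 · 4/5 · ··· · 2/5 ≈ 0.192.
P(at least two equal) = 1 − 0.192 = 0.808.

0.808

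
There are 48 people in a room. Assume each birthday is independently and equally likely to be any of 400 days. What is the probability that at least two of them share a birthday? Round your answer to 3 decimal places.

It's easier to compute the probability that all 48 are distinct.
P(all distinct) = 400/400 · 399/400 · ··· · 353/400 ≈ 0.053.
So the probability of at least one match is 1 − 0.053 = 0.947.

0.947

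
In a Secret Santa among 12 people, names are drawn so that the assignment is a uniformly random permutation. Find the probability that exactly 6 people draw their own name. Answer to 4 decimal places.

0.0005

Choose which 6 of the 12 are fixed: C(12,6) = 924 ways.
The remaining 6 must have no fixed point: D(6) = 265.
P = 924·265/479001600 = 53/103680 ≈ 0.0005.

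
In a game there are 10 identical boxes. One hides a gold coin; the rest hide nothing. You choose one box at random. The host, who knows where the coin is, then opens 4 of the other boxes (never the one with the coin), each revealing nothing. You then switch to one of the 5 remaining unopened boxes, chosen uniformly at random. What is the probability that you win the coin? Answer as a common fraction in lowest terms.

Your original box holds the coin with probability 1/10, so the other 9 collectively hold it with probability 9/10.
The host can always find 4 empty boxes to open, so the reveals don't change that 9/10; it is now spread over the 5 remaining unopened boxes.
P(win by switching) = (9/10) · (1/5) = 9/50.

9/50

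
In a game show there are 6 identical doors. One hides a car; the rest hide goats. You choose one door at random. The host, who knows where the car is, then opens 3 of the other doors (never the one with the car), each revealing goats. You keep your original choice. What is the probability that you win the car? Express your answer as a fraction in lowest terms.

The host can always open 3 empty doors regardless of your choice, so the reveals give no information about your original door.
P(win by staying) = 1/6.

1/6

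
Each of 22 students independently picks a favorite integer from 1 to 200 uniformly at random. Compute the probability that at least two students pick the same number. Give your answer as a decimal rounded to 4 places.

0.6984

It's easier to compute the probability that all 22 are distinct.
P(all distinct) = 200/200 · 199/200 · ··· · 179/200 ≈ 0.3016.
So the probability of at least one match is 1 − 0.3016 = 0.6984.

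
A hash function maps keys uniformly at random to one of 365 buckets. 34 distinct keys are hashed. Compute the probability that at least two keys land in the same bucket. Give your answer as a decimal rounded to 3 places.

It's easier to compute the probability that all 34 are distinct.
P(all distinct) = 365/365 · 364/365 · ··· · 332/365 ≈ 0.205.
So the probability of at least one match is 1 − 0.205 = 0.795.

0.795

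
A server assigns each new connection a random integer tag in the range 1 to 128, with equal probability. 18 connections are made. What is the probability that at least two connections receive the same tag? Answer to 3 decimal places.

0.715

It's easier to compute the probability that all 18 are distinct.
P(all distinct) = 128/128 · 127/128 · ··· · 111/128 ≈ 0.285.
So the probability of at least one match is 1 − 0.285 = 0.715.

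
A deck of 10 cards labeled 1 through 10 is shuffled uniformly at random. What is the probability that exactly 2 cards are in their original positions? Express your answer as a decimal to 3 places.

0.184

Choose which 2 of the 10 are fixed: C(10,2) = 45 ways.
The remaining 8 must have no fixed point: D(8) = 14833.
P = 45·14833/3628800 = 2119/11520 ≈ 0.184.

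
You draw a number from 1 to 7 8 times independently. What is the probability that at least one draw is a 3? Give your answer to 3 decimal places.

P(no draw is a 3) = (6/7)^8 ≈ 0.291.
P(at least one) = 1 − 0.291 = 0.709.

0.709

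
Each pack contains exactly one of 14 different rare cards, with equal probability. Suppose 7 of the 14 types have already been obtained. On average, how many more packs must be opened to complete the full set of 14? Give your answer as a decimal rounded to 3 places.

36.300

Starting from 7 distinct types, each trial gives a new one with probability (14−i)/14 when i types are held, so the wait for the next new type is 14/(14−i).
E = 14/7 + 14/6 + 14/5 + 14/4 + 14/3 + 14/2 + 14/1 = 363/10 ≈ 36.300.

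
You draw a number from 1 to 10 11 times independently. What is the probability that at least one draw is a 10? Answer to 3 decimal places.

P(no draw is a 10) = (9/10)^11 ≈ 0.314.
P(at least one) = 1 − 0.314 = 0.686.

0.686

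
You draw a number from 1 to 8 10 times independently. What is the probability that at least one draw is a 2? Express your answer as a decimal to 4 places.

P(no draw is a 2) = (7/8)^10 ≈ 0.2631.
P(at least one) = 1 − 0.2631 = 0.7369.

0.7369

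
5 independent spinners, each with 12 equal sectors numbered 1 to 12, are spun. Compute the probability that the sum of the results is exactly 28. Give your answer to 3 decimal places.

There are 12^5 = 248832 equally likely outcomes.
The number of ordered 5-tuples from {1,…,12} summing to 28 is 10725.
P(sum = 28) = 10725/248832 = 3575/82944 ≈ 0.043.

0.043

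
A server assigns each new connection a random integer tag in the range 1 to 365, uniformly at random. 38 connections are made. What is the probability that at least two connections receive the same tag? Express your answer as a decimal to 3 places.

It's easier to compute the probability that all 38 are distinct.
P(all distinct) = 365/365 · 364/365 · ··· · 328/365 ≈ 0.136.
So the probability of at least one match is 1 − 0.136 = 0.864.

0.864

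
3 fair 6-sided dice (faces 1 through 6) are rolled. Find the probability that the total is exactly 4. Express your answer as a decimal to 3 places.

There are 6^3 = 216 equally likely outcomes.
The number of ordered 3-tuples from {1,…,6} summing to 4 is 3.
P(sum = 4) = 3/216 = 1/72 ≈ 0.014.

0.014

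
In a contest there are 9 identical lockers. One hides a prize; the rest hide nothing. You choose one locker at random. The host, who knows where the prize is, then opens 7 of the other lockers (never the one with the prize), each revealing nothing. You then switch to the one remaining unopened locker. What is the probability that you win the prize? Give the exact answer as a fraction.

Your original locker holds the prize with probability 1/9, so the other 8 collectively hold it with probability 8/9.
The host can always find 7 empty lockers to open, so the reveals don't change that 8/9; it is now spread over the 1 remaining unopened locker.
P(win by switching) = (8/9) · (1/1) = 8/9.

8/9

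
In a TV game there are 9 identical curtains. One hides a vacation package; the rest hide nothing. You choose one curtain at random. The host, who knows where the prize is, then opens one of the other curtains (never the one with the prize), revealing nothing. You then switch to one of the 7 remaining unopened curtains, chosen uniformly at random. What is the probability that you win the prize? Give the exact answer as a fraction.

Your original curtain holds the prize with probability 1/9, so the other 8 collectively hold it with probability 8/9.
The host can always find an empty curtain to open, so this doesn't change that 8/9; it is now spread over the 7 remaining unopened curtains.
P(win by switching) = (8/9) · (1/7) = 8/63.

8/63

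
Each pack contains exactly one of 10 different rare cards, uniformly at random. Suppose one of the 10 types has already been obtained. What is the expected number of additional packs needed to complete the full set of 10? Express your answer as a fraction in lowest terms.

Starting from 1 distinct type, each trial gives a new one with probability (10−i)/10 when i types are held, so the wait for the next new type is 10/(10−i).
E = 10/9 + 10/8 + 10/7 + 10/6 + 10/5 + 10/4 + 10/3 + 10/2 + 10/1 = 7129/252.

7129/252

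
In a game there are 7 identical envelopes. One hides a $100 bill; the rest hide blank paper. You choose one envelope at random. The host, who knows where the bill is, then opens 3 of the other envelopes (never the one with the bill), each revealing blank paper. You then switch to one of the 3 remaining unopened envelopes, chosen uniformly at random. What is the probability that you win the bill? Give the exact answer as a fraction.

Your original envelope holds the bill with probability 1/7, so the other 6 collectively hold it with probability 6/7.
The host can always find 3 empty envelopes to open, so the reveals don't change that 6/7; it is now spread over the 3 remaining unopened envelopes.
P(win by switching) = (6/7) · (1/3) = 2/7.

2/7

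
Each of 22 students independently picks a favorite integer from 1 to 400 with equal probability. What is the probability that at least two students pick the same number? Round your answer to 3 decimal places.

It's easier to compute the probability that all 22 are distinct.
P(all distinct) = 400/400 · 399/400 · ··· · 379/400 ≈ 0.555.
So the probability of at least one match is 1 − 0.555 = 0.445.

0.445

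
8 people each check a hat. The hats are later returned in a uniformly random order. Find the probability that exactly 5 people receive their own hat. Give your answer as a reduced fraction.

1/360

Choose which 5 of the 8 are fixed: C(8,5) = 56 ways.
The remaining 3 must have no fixed point: D(3) = 2.
P = 56·2/40320 = 1/360.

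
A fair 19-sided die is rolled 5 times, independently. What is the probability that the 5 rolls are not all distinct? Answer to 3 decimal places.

P(all 5 different) = 19/19 · 18/19 · ··· · 15/19 ≈ 0.564.
P(at least two equal) = 1 − 0.564 = 0.436.

0.436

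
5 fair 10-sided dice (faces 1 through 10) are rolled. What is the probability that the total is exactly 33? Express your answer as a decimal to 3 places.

There are 10^5 = 100000 equally likely outcomes.
The number of ordered 5-tuples from {1,…,10} summing to 33 is 4335.
P(sum = 33) = 4335/100000 = 867/20000 ≈ 0.043.

0.043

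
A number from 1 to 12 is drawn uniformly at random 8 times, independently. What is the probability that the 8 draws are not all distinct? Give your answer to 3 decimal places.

0.954

P(all 8 different) = 12/12 · 11/12 · ··· · 5/12 ≈ 0.046.
P(at least two equal) = 1 − 0.046 = 0.954.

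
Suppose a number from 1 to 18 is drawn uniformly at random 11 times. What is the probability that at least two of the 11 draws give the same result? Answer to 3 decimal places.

P(all 11 different) = 18/18 · 17/18 · ··· · 8/18 ≈ 0.020.
P(at least two equal) = 1 − 0.020 = 0.980.

0.980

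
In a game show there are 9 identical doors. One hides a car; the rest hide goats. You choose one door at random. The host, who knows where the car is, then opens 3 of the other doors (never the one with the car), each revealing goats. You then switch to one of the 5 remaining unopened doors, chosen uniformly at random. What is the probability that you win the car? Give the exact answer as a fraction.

8/45

Your original door holds the car with probability 1/9, so the other 8 collectively hold it with probability 8/9.
The host can always find 3 empty doors to open, so the reveals don't change that 8/9; it is now spread over the 5 remaining unopened doors.
P(win by switching) = (8/9) · (1/5) = 8/45.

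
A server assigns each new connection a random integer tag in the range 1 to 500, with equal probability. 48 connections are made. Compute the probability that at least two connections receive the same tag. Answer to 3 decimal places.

0.903

It's easier to compute the probability that all 48 are distinct.
P(all distinct) = 500/500 · 499/500 · ··· · 453/500 ≈ 0.097.
So the probability of at least one match is 1 − 0.097 = 0.903.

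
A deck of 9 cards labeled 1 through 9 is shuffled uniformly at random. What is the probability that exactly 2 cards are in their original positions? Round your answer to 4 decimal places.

Choose which 2 of the 9 are fixed: C(9,2) = 36 ways.
The remaining 7 must have no fixed point: D(7) = 1854.
P = 36·1854/362880 = 103/560 ≈ 0.1839.

0.1839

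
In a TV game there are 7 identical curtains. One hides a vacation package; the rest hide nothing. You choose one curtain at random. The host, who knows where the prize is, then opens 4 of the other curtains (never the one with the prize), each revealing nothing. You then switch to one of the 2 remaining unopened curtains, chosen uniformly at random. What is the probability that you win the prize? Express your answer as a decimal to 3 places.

0.429

Your original curtain holds the prize with probability 1/7, so the other 6 collectively hold it with probability 6/7.
The host can always find 4 empty curtains to open, so the reveals don't change that 6/7; it is now spread over the 2 remaining unopened curtains.
P(win by switching) = (6/7) · (1/2) = 3/7 ≈ 0.429.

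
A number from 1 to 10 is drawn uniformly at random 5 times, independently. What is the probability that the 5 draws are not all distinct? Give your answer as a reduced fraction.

436/625

P(all 5 different) = 10/10 · 9/10 · ··· · 6/10 = 189/625.
P(at least two equal) = 1 − 189/625 = 436/625.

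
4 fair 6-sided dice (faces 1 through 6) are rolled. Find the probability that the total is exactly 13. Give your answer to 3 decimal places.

There are 6^4 = 1296 equally likely outcomes.
The number of ordered 4-tuples from {1,…,6} summing to 13 is 140.
P(sum = 13) = 140/1296 = 35/324 ≈ 0.108.

0.108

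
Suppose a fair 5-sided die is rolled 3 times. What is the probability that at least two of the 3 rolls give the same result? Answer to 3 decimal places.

0.520

P(all 3 different) = 5/5 · 4/5 · ··· · 3/5 ≈ 0.480.
P(at least two equal) = 1 − 0.480 = 0.520.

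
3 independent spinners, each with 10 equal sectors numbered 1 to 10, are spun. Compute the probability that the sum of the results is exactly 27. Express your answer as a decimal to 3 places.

0.010

There are 10^3 = 1000 equally likely outcomes.
The number of ordered 3-tuples from {1,…,10} summing to 27 is 10.
P(sum = 27) = 10/1000 = 1/100 ≈ 0.010.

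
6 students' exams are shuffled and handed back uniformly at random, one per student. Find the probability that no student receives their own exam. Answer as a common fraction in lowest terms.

This is the derangement probability: permutations of 6 with no fixed point.
D(6) = 6! · (1 − 1/1! + 1/2! − ··· + (−1)^6/6!) = 265.
P = 265/720 = 53/144.

53/144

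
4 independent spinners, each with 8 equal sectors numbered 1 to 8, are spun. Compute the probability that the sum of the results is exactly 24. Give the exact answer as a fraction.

There are 8^4 = 4096 equally likely outcomes.
The number of ordered 4-tuples from {1,…,8} summing to 24 is 161.
P(sum = 24) = 161/4096.

161/4096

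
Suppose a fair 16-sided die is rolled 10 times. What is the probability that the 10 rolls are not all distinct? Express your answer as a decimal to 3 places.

0.974

P(all 10 different) = 16/16 · 15/16 · ··· · 7/16 ≈ 0.026.
P(at least two equal) = 1 − 0.026 = 0.974.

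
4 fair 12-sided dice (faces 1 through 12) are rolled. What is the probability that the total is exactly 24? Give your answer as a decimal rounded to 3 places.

There are 12^4 = 20736 equally likely outcomes.
The number of ordered 4-tuples from {1,…,12} summing to 24 is 1111.
P(sum = 24) = 1111/20736 ≈ 0.054.

0.054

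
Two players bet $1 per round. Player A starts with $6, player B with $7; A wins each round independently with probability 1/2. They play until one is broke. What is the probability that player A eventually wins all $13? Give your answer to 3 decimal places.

With a fair step, P(i) = ½P(i−1) + ½P(i+1) with P(0)=0, P(13)=1 has the linear solution P(i) = i/13.
P(6) = 6/13 ≈ 0.462.

0.462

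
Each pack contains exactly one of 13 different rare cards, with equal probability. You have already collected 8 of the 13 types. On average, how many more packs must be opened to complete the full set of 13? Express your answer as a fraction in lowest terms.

Starting from 8 distinct types, each trial gives a new one with probability (13−i)/13 when i types are held, so the wait for the next new type is 13/(13−i).
E = 13/5 + 13/4 + 13/3 + 13/2 + 13/1 = 1781/60.

1781/60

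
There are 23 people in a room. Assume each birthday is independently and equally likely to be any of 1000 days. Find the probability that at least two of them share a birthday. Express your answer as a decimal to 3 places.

0.225

It's easier to compute the probability that all 23 are distinct.
P(all distinct) = 1000/1000 · 999/1000 · ··· · 978/1000 ≈ 0.775.
So the probability of at least one match is 1 − 0.775 = 0.225.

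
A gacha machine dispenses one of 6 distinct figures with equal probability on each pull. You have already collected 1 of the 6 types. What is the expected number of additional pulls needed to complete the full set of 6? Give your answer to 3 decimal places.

Starting from 1 distinct type, each trial gives a new one with probability (6−i)/6 when i types are held, so the wait for the next new type is 6/(6−i).
E = 6/5 + 6/4 + 6/3 + 6/2 + 6/1 = 137/10 ≈ 13.700.

13.700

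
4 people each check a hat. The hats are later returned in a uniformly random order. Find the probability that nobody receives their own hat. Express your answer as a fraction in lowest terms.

3/8

This is the derangement probability: permutations of 4 with no fixed point.
D(4) = 4! · (1 − 1/1! + 1/2! − ··· + (−1)^4/4!) = 9.
P = 9/24 = 3/8.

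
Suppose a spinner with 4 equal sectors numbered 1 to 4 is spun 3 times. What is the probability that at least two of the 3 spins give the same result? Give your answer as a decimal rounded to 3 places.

P(all 3 different) = 4/4 · 3/4 · ··· · 2/4 ≈ 0.375.
P(at least two equal) = 1 − 0.375 = 0.625.

0.625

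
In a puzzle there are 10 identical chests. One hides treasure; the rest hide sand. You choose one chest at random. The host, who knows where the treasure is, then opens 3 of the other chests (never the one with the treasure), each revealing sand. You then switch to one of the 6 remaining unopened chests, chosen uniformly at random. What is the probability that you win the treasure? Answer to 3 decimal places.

Your original chest holds the treasure with probability 1/10, so the other 9 collectively hold it with probability 9/10.
The host can always find 3 empty chests to open, so the reveals don't change that 9/10; it is now spread over the 6 remaining unopened chests.
P(win by switching) = (9/10) · (1/6) = 3/20 ≈ 0.150.

0.150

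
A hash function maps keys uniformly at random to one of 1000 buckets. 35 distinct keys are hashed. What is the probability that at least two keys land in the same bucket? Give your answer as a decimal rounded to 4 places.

It's easier to compute the probability that all 35 are distinct.
P(all distinct) = 1000/1000 · 999/1000 · ··· · 966/1000 ≈ 0.5477.
So the probability of at least one match is 1 − 0.5477 = 0.4523.

0.4523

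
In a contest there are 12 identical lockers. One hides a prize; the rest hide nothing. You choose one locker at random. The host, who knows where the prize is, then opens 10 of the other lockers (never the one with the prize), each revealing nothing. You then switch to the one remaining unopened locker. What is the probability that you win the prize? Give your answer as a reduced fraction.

Your original locker holds the prize with probability 1/12, so the other 11 collectively hold it with probability 11/12.
The host can always find 10 empty lockers to open, so the reveals don't change that 11/12; it is now spread over the 1 remaining unopened locker.
P(win by switching) = (11/12) · (1/1) = 11/12.

11/12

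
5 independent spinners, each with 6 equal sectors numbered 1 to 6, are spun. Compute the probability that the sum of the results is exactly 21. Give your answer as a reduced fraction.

There are 6^5 = 7776 equally likely outcomes.
The number of ordered 5-tuples from {1,…,6} summing to 21 is 540.
P(sum = 21) = 540/7776 = 5/72.

5/72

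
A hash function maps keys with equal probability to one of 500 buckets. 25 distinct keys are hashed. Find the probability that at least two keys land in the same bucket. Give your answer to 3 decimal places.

It's easier to compute the probability that all 25 are distinct.
P(all distinct) = 500/500 · 499/500 · ··· · 476/500 ≈ 0.543.
So the probability of at least one match is 1 − 0.543 = 0.457.

0.457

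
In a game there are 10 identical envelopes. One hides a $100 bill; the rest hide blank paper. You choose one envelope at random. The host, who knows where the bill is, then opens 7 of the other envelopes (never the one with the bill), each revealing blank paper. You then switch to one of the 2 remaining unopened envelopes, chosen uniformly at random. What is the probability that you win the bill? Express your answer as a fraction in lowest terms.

Your original envelope holds the bill with probability 1/10, so the other 9 collectively hold it with probability 9/10.
The host can always find 7 empty envelopes to open, so the reveals don't change that 9/10; it is now spread over the 2 remaining unopened envelopes.
P(win by switching) = (9/10) · (1/2) = 9/20.

9/20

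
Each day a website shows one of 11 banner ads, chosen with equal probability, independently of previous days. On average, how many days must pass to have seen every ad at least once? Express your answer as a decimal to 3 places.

After i distinct types are collected, each trial gives a new one with probability (11−i)/11, so the expected wait for the next new type is 11/(11−i).
E = 11/11 + 11/10 + 11/9 + 11/8 + 11/7 + 11/6 + 11/5 + 11/4 + 11/3 + 11/2 + 11/1 = 83711/2520 ≈ 33.219.

33.219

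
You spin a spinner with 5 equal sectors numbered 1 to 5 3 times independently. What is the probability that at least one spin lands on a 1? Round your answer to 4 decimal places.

P(no spin lands on a 1) = (4/5)^3 ≈ 0.5120.
P(at least one) = 1 − 0.5120 = 0.4880.

0.4880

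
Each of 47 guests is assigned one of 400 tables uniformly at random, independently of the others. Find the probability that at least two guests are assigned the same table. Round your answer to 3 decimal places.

0.940

It's easier to compute the probability that all 47 are distinct.
P(all distinct) = 400/400 · 399/400 · ··· · 354/400 ≈ 0.060.
So the probability of at least one match is 1 − 0.060 = 0.940.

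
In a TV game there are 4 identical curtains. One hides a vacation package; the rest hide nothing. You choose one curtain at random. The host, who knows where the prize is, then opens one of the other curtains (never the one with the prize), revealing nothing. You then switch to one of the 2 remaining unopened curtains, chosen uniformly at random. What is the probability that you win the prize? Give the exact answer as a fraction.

3/8

Your original curtain holds the prize with probability 1/4, so the other 3 collectively hold it with probability 3/4.
The host can always find an empty curtain to open, so this doesn't change that 3/4; it is now spread over the 2 remaining unopened curtains.
P(win by switching) = (3/4) · (1/2) = 3/8.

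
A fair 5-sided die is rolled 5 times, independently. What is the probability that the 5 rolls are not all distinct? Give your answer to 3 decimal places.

0.962

P(all 5 different) = 5/5 · 4/5 · ··· · 1/5 ≈ 0.038.
P(at least two equal) = 1 − 0.038 = 0.962.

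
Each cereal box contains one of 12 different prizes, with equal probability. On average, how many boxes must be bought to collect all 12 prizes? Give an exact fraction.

After i distinct types are collected, each trial gives a new one with probability (12−i)/12, so the expected wait for the next new type is 12/(12−i).
E = 12/12 + 12/11 + 12/10 + 12/9 + 12/8 + 12/7 + 12/6 + 12/5 + 12/4 + 12/3 + 12/2 + 12/1 = 86021/2310.

86021/2310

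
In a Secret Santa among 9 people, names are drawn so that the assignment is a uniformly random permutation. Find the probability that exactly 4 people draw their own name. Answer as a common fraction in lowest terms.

Choose which 4 of the 9 are fixed: C(9,4) = 126 ways.
The remaining 5 must have no fixed point: D(5) = 44.
P = 126·44/362880 = 11/720.

11/720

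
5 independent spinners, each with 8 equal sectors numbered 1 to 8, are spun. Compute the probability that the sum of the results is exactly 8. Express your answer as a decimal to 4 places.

There are 8^5 = 32768 equally likely outcomes.
The number of ordered 5-tuples from {1,…,8} summing to 8 is 35.
P(sum = 8) = 35/32768 ≈ 0.0011.

0.0011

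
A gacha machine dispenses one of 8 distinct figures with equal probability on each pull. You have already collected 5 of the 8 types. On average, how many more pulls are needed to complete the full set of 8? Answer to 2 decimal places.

Starting from 5 distinct types, each trial gives a new one with probability (8−i)/8 when i types are held, so the wait for the next new type is 8/(8−i).
E = 8/3 + 8/2 + 8/1 = 44/3 ≈ 14.67.

14.67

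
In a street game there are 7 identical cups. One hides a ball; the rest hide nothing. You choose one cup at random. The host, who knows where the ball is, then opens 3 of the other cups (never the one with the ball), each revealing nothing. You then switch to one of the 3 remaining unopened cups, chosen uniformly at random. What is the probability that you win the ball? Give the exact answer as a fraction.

2/7

Your original cup holds the ball with probability 1/7, so the other 6 collectively hold it with probability 6/7.
The host can always find 3 empty cups to open, so the reveals don't change that 6/7; it is now spread over the 3 remaining unopened cups.
P(win by switching) = (6/7) · (1/3) = 2/7.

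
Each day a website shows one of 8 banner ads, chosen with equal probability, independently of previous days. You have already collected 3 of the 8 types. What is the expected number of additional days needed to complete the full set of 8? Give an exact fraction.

274/15

Starting from 3 distinct types, each trial gives a new one with probability (8−i)/8 when i types are held, so the wait for the next new type is 8/(8−i).
E = 8/5 + 8/4 + 8/3 + 8/2 + 8/1 = 274/15.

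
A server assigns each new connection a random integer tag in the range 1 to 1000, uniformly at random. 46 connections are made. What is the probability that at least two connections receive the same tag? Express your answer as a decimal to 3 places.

It's easier to compute the probability that all 46 are distinct.
P(all distinct) = 1000/1000 · 999/1000 · ··· · 955/1000 ≈ 0.350.
So the probability of at least one match is 1 − 0.350 = 0.650.

0.650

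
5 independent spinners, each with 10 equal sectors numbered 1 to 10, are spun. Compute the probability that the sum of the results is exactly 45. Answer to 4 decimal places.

There are 10^5 = 100000 equally likely outcomes.
The number of ordered 5-tuples from {1,…,10} summing to 45 is 126.
P(sum = 45) = 126/100000 = 63/50000 ≈ 0.0013.

0.0013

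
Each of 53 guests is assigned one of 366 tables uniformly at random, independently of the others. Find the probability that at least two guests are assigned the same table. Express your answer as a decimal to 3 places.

It's easier to compute the probability that all 53 are distinct.
P(all distinct) = 366/366 · 365/366 · ··· · 314/366 ≈ 0.019.
So the probability of at least one match is 1 − 0.019 = 0.981.

0.981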